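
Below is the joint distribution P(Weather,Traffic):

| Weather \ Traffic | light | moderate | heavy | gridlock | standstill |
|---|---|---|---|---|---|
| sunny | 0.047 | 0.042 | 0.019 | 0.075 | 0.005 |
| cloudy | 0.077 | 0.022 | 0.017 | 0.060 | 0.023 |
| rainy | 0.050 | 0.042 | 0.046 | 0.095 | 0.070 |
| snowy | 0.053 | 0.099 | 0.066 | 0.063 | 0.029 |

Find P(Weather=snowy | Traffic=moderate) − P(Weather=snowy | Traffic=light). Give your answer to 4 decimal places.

P(Traffic=moderate) = 0.042 + 0.022 + 0.042 + 0.099 = 0.205; P(Weather=snowy | Traffic=moderate) = 0.099/0.205 = 0.48293.
P(Traffic=light) = 0.047 + 0.077 + 0.050 + 0.053 = 0.227; P(Weather=snowy | Traffic=light) = 0.053/0.227 = 0.23348.
Difference = 0.2494.

0.2494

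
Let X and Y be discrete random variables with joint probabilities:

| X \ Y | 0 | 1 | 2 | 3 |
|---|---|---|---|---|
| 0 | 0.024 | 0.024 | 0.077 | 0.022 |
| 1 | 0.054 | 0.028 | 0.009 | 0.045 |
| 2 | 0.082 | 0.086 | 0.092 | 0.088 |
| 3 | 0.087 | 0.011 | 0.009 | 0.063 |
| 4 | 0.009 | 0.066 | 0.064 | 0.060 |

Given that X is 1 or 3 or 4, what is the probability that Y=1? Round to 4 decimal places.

P(X=1) = 0.054 + 0.028 + 0.009 + 0.045 = 0.136.
P(X=3) = 0.087 + 0.011 + 0.009 + 0.063 = 0.170.
P(X=4) = 0.009 + 0.066 + 0.064 + 0.060 = 0.199.
P(X ∈ {1, 3, 4}) = 0.136 + 0.170 + 0.199 = 0.505; P(Y=1, X ∈ {1, 3, 4}) = 0.028 + 0.011 + 0.066 = 0.105.
P(Y=1 | X ∈ {1, 3, 4}) = 0.105/0.505 = 0.2079.

0.2079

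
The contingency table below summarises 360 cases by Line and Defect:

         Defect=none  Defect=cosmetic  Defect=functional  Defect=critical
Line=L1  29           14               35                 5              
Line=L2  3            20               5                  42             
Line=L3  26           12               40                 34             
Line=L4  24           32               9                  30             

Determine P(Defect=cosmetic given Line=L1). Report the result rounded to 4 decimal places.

0.1687

Total with Line=L1: 29 + 14 + 35 + 5 = 83.
P(Defect=cosmetic | Line=L1) = 14/83 = 0.1687.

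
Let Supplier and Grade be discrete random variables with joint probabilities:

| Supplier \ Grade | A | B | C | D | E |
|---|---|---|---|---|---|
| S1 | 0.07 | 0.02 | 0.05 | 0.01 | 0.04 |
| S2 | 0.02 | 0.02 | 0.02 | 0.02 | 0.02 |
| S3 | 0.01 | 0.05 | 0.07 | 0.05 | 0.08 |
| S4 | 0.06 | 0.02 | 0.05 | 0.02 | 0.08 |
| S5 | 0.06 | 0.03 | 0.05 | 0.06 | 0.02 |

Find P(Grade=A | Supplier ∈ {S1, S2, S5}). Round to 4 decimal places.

0.2941

P(Supplier=S1) = 0.07 + 0.02 + 0.05 + 0.01 + 0.04 = 0.19.
P(Supplier=S2) = 0.02 + 0.02 + 0.02 + 0.02 + 0.02 = 0.10.
P(Supplier=S5) = 0.06 + 0.03 + 0.05 + 0.06 + 0.02 = 0.22.
P(Supplier ∈ {S1, S2, S5}) = 0.19 + 0.10 + 0.22 = 0.51; P(Grade=A, Supplier ∈ {S1, S2, S5}) = 0.07 + 0.02 + 0.06 = 0.15.
P(Grade=A | Supplier ∈ {S1, S2, S5}) = 0.15/0.51 = 0.2941.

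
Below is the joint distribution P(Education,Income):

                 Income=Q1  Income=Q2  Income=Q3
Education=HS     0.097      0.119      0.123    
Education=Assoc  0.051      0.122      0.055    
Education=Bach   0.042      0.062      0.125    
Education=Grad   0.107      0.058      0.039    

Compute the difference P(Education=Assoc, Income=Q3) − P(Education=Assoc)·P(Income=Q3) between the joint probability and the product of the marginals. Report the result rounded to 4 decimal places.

P(Education=Assoc) = 0.051 + 0.122 + 0.055 = 0.228.
P(Income=Q3) = 0.123 + 0.055 + 0.125 + 0.039 = 0.342.
P(Education=Assoc, Income=Q3) − P(Education=Assoc)P(Income=Q3) = 0.055 − 0.228×0.342 = -0.0230.

-0.0230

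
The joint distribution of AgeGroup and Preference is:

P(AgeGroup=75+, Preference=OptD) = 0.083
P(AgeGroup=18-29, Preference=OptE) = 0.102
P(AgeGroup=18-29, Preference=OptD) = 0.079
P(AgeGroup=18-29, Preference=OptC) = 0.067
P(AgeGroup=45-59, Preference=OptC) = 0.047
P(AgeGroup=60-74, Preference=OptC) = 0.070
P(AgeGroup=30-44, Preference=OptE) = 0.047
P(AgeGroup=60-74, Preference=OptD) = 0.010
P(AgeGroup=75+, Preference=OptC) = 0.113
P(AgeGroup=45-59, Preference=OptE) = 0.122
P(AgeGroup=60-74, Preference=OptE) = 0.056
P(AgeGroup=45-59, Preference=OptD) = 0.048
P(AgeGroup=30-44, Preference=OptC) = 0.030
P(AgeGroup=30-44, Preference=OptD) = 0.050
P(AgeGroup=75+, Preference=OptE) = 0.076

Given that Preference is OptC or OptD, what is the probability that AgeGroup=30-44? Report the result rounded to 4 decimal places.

P(Preference=OptC) = 0.067 + 0.030 + 0.047 + 0.070 + 0.113 = 0.327.
P(Preference=OptD) = 0.079 + 0.050 + 0.048 + 0.010 + 0.083 = 0.270.
P(Preference ∈ {OptC, OptD}) = 0.327 + 0.270 = 0.597; P(AgeGroup=30-44, Preference ∈ {OptC, OptD}) = 0.030 + 0.050 = 0.080.
P(AgeGroup=30-44 | Preference ∈ {OptC, OptD}) = 0.080/0.597 = 0.1340.

0.1340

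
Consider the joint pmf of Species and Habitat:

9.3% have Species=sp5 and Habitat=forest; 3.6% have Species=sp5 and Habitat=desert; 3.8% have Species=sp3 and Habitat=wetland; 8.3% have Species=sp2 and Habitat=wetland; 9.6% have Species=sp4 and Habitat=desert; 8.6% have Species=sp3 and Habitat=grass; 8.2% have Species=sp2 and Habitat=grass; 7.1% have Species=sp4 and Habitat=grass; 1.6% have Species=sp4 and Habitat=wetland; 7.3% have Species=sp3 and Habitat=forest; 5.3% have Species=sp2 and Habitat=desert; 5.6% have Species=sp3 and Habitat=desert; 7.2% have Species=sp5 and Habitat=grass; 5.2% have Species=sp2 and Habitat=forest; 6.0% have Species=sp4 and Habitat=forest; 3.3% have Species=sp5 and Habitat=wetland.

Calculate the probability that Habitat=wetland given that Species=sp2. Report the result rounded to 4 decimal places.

P(Species=sp2) = 0.052 + 0.082 + 0.083 + 0.053 = 0.270.
P(Habitat=wetland | Species=sp2) = 0.083/0.270 = 0.3074.

0.3074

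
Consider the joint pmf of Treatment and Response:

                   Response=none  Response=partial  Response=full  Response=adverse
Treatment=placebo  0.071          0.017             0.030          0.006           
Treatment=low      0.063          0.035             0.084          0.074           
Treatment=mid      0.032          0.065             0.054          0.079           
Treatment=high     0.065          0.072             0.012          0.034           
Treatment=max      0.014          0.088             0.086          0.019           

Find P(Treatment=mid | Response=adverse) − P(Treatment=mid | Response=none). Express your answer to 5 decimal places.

0.24203

P(Response=adverse) = 0.006 + 0.074 + 0.079 + 0.034 + 0.019 = 0.212; P(Treatment=mid | Response=adverse) = 0.079/0.212 = 0.372642.
P(Response=none) = 0.071 + 0.063 + 0.032 + 0.065 + 0.014 = 0.245; P(Treatment=mid | Response=none) = 0.032/0.245 = 0.130612.
Difference = 0.24203.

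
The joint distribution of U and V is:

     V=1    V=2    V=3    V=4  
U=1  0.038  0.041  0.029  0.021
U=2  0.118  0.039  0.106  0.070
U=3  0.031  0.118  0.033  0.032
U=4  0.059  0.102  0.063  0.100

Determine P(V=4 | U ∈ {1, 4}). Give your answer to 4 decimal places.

P(U=1) = 0.038 + 0.041 + 0.029 + 0.021 = 0.129.
P(U=4) = 0.059 + 0.102 + 0.063 + 0.100 = 0.324.
P(U ∈ {1, 4}) = 0.129 + 0.324 = 0.453; P(V=4, U ∈ {1, 4}) = 0.021 + 0.100 = 0.121.
P(V=4 | U ∈ {1, 4}) = 0.121/0.453 = 0.2671.

0.2671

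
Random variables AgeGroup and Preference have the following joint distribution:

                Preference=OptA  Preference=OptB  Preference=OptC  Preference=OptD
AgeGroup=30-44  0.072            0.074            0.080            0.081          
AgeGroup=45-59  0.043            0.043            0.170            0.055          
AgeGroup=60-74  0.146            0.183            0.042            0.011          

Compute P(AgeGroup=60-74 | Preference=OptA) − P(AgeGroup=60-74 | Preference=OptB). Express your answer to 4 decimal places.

-0.0506

P(Preference=OptA) = 0.072 + 0.043 + 0.146 = 0.261; P(AgeGroup=60-74 | Preference=OptA) = 0.146/0.261 = 0.55939.
P(Preference=OptB) = 0.074 + 0.043 + 0.183 = 0.300; P(AgeGroup=60-74 | Preference=OptB) = 0.183/0.300 = 0.61000.
Difference = -0.0506.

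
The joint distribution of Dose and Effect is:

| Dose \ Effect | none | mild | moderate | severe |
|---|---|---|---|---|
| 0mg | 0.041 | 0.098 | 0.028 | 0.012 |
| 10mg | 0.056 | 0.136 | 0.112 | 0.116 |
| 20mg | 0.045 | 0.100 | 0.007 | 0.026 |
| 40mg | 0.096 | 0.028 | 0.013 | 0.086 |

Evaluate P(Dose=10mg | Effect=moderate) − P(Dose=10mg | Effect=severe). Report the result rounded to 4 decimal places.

0.2167

P(Effect=moderate) = 0.028 + 0.112 + 0.007 + 0.013 = 0.160; P(Dose=10mg | Effect=moderate) = 0.112/0.160 = 0.70000.
P(Effect=severe) = 0.012 + 0.116 + 0.026 + 0.086 = 0.240; P(Dose=10mg | Effect=severe) = 0.116/0.240 = 0.48333.
Difference = 0.2167.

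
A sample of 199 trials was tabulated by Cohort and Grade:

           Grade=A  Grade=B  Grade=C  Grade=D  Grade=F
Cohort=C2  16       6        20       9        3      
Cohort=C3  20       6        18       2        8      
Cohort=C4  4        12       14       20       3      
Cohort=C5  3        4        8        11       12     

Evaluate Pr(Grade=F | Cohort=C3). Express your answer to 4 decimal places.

0.1481

Total with Cohort=C3: 20 + 6 + 18 + 2 + 8 = 54.
P(Grade=F | Cohort=C3) = 8/54 = 0.1481.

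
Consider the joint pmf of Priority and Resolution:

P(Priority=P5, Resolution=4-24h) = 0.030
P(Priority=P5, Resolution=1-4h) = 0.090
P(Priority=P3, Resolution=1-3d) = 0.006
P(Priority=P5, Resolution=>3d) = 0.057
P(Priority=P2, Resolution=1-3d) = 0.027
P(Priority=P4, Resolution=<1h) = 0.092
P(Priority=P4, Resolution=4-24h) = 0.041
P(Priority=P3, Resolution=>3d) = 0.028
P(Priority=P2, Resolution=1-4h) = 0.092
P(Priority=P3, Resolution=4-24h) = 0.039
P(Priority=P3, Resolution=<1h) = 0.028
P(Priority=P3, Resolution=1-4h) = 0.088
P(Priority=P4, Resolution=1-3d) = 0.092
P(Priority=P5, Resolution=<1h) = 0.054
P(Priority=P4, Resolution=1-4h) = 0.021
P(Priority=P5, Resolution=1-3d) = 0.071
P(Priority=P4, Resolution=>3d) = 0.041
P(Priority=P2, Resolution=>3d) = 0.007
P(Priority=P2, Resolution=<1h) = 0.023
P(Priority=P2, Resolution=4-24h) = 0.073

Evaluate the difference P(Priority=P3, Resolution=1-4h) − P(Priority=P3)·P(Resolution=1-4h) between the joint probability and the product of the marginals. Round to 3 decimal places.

P(Priority=P3) = 0.028 + 0.088 + 0.039 + 0.006 + 0.028 = 0.189.
P(Resolution=1-4h) = 0.092 + 0.088 + 0.021 + 0.090 = 0.291.
P(Priority=P3, Resolution=1-4h) − P(Priority=P3)P(Resolution=1-4h) = 0.088 − 0.189×0.291 = 0.033.

0.033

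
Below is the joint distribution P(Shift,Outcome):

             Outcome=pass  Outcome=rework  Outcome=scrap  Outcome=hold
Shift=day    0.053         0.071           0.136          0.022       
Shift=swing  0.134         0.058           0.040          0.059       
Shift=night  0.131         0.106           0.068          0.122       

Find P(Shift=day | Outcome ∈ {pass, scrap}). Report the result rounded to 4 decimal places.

P(Outcome=pass) = 0.053 + 0.134 + 0.131 = 0.318.
P(Outcome=scrap) = 0.136 + 0.040 + 0.068 = 0.244.
P(Outcome ∈ {pass, scrap}) = 0.318 + 0.244 = 0.562; P(Shift=day, Outcome ∈ {pass, scrap}) = 0.053 + 0.136 = 0.189.
P(Shift=day | Outcome ∈ {pass, scrap}) = 0.189/0.562 = 0.3363.

0.3363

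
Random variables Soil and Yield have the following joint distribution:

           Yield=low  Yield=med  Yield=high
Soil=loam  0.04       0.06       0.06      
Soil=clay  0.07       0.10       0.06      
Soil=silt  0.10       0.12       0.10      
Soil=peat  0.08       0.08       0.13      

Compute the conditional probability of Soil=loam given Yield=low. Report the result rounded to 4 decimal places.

0.1379

P(Yield=low) = 0.04 + 0.07 + 0.10 + 0.08 = 0.29.
P(Soil=loam | Yield=low) = 0.04/0.29 = 0.1379.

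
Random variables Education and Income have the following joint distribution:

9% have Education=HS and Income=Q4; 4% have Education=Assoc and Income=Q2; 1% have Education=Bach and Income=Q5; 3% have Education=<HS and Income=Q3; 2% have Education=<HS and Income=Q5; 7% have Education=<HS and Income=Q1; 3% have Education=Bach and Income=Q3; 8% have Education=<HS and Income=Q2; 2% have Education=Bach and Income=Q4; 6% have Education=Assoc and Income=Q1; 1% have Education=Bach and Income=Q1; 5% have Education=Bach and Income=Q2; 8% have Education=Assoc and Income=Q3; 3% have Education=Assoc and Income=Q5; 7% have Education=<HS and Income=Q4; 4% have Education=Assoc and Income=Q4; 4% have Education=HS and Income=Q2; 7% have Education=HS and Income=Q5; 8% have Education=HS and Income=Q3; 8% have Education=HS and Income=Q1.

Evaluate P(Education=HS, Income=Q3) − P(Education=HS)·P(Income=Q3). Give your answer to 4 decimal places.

0.0008

P(Education=HS) = 0.08 + 0.04 + 0.08 + 0.09 + 0.07 = 0.36.
P(Income=Q3) = 0.03 + 0.08 + 0.08 + 0.03 = 0.22.
P(Education=HS, Income=Q3) − P(Education=HS)P(Income=Q3) = 0.08 − 0.36×0.22 = 0.0008.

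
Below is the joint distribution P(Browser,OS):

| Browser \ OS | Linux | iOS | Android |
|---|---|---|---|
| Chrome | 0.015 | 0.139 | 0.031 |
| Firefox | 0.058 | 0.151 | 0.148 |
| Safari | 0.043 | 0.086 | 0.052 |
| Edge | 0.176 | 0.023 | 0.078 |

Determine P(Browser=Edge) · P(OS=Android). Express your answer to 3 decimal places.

0.086

P(Browser=Edge) = 0.176 + 0.023 + 0.078 = 0.277.
P(OS=Android) = 0.031 + 0.148 + 0.052 + 0.078 = 0.309.
Product: 0.277 × 0.309 = 0.086.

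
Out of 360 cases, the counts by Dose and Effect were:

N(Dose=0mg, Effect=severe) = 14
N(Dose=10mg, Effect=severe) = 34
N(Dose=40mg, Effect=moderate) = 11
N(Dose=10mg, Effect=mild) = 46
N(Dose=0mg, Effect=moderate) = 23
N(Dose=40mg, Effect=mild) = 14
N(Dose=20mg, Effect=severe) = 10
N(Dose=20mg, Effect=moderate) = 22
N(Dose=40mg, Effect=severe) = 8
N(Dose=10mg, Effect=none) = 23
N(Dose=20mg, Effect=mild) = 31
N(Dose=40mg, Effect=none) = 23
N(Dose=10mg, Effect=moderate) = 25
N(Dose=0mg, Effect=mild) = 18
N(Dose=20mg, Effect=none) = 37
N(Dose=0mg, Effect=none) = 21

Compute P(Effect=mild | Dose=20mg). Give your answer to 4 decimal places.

Total with Dose=20mg: 37 + 31 + 22 + 10 = 100.
P(Effect=mild | Dose=20mg) = 31/100 = 0.3100.

0.3100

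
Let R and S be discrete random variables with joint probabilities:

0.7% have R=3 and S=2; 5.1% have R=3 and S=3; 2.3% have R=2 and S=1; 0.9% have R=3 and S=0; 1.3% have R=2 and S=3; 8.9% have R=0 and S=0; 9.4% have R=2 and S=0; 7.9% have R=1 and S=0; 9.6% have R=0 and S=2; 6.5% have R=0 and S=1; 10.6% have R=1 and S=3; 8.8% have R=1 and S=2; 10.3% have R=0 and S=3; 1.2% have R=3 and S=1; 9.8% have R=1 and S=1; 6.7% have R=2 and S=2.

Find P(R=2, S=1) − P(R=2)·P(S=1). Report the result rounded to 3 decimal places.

-0.016

P(R=2) = 0.094 + 0.023 + 0.067 + 0.013 = 0.197.
P(S=1) = 0.065 + 0.098 + 0.023 + 0.012 = 0.198.
P(R=2, S=1) − P(R=2)P(S=1) = 0.023 − 0.197×0.198 = -0.016.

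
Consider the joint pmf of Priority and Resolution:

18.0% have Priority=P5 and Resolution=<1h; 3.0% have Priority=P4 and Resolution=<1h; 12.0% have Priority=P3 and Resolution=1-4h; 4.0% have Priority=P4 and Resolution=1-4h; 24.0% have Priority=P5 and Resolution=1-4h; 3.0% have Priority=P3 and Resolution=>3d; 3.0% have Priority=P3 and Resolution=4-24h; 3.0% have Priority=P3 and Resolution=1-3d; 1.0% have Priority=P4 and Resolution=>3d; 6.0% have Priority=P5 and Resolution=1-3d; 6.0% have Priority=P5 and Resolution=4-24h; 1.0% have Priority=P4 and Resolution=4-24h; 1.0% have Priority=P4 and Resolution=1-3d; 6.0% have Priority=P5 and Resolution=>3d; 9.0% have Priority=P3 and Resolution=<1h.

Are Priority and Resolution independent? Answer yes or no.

Every cell satisfies P(Priority,Resolution) = P(Priority)·P(Resolution). For instance P(Priority=P5) = 0.600, P(Resolution=1-3d) = 0.100, and 0.600×0.100 = 0.060 matches the joint entry. So Priority and Resolution are independent.

yes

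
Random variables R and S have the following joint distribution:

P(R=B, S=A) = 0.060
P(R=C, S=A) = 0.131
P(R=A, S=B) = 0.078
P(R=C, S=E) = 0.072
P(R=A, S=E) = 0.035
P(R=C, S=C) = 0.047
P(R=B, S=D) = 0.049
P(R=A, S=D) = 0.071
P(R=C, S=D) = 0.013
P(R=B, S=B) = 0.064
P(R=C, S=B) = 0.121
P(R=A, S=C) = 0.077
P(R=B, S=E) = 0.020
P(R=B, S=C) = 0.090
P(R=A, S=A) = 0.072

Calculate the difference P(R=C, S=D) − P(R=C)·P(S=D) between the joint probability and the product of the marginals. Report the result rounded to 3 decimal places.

-0.038

P(R=C) = 0.131 + 0.121 + 0.047 + 0.013 + 0.072 = 0.384.
P(S=D) = 0.071 + 0.049 + 0.013 = 0.133.
P(R=C, S=D) − P(R=C)P(S=D) = 0.013 − 0.384×0.133 = -0.038.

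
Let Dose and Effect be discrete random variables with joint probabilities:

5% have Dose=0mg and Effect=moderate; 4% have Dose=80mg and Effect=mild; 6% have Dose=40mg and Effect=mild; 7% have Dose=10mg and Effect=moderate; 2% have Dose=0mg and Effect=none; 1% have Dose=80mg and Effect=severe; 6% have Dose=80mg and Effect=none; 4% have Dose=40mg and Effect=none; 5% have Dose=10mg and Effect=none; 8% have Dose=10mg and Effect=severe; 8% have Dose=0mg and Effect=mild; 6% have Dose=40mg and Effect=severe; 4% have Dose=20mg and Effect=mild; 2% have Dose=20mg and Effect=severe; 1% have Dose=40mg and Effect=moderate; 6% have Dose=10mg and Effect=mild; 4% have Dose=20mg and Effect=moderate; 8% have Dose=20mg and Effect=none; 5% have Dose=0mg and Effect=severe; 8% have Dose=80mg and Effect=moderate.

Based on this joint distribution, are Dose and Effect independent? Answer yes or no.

no

P(Dose=20mg) = 0.18 and P(Effect=none) = 0.25, so their product is 0.0450, but P(Dose=20mg, Effect=none) = 0.08. Since these differ, Dose and Effect are not independent.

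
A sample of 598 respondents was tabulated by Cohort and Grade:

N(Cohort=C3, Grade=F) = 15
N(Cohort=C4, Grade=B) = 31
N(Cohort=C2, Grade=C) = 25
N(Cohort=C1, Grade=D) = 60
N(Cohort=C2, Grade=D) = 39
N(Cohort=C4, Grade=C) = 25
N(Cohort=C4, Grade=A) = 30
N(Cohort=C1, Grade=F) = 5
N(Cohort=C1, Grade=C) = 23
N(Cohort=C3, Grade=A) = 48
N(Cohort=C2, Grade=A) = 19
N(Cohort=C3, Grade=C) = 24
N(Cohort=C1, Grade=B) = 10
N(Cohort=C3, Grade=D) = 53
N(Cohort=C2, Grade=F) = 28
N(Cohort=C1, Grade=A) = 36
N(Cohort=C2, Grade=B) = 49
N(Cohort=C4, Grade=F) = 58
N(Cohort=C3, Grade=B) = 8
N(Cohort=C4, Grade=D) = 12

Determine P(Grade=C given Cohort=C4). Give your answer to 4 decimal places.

Total with Cohort=C4: 30 + 31 + 25 + 12 + 58 = 156.
P(Grade=C | Cohort=C4) = 25/156 = 0.1603.

0.1603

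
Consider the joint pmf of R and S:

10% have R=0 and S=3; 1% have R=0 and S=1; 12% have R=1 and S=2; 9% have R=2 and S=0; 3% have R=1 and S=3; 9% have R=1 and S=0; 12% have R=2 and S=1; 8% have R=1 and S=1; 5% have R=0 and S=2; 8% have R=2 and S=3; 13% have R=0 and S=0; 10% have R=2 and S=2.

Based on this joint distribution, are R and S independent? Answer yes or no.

no

P(R=0) = 0.29 and P(S=1) = 0.21, so their product is 0.0609, but P(R=0, S=1) = 0.01. Since these differ, R and S are not independent.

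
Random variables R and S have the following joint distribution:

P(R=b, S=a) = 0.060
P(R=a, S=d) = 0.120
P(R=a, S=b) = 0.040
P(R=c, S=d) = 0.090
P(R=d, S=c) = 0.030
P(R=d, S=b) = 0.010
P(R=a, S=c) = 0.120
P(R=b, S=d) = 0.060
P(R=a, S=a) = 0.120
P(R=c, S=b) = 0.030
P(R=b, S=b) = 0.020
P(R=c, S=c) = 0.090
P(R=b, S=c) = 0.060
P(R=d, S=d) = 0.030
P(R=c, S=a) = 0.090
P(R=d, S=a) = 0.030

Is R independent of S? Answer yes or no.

yes

Every cell satisfies P(R,S) = P(R)·P(S). For instance P(R=d) = 0.100, P(S=b) = 0.100, and 0.100×0.100 = 0.010 matches the joint entry. So R and S are independent.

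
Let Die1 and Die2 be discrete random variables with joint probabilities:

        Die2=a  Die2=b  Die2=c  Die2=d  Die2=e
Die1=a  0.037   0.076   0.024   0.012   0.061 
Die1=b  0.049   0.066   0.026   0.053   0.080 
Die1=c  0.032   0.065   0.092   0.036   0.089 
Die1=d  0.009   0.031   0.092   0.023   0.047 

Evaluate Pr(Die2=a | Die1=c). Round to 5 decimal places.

0.10191

P(Die1=c) = 0.032 + 0.065 + 0.092 + 0.036 + 0.089 = 0.314.
P(Die2=a | Die1=c) = 0.032/0.314 = 0.10191.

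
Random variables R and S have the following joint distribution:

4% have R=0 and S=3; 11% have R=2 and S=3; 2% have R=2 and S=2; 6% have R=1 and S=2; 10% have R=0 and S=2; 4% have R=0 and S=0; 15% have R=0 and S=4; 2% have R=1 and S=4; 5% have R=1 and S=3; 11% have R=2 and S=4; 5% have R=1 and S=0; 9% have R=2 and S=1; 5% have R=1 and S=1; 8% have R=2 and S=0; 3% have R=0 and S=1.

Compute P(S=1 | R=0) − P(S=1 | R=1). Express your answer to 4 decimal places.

-0.1341

P(R=0) = 0.04 + 0.03 + 0.10 + 0.04 + 0.15 = 0.36; P(S=1 | R=0) = 0.03/0.36 = 0.08333.
P(R=1) = 0.05 + 0.05 + 0.06 + 0.05 + 0.02 = 0.23; P(S=1 | R=1) = 0.05/0.23 = 0.21739.
Difference = -0.1341.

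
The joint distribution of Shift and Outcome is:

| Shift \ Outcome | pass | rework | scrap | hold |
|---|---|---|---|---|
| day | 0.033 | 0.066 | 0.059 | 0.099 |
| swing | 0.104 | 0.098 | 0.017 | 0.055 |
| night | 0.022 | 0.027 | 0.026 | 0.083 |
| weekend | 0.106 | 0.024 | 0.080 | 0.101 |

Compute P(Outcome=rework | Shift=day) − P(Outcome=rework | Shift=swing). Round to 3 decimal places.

-0.101

P(Shift=day) = 0.033 + 0.066 + 0.059 + 0.099 = 0.257; P(Outcome=rework | Shift=day) = 0.066/0.257 = 0.2568.
P(Shift=swing) = 0.104 + 0.098 + 0.017 + 0.055 = 0.274; P(Outcome=rework | Shift=swing) = 0.098/0.274 = 0.3577.
Difference = -0.101.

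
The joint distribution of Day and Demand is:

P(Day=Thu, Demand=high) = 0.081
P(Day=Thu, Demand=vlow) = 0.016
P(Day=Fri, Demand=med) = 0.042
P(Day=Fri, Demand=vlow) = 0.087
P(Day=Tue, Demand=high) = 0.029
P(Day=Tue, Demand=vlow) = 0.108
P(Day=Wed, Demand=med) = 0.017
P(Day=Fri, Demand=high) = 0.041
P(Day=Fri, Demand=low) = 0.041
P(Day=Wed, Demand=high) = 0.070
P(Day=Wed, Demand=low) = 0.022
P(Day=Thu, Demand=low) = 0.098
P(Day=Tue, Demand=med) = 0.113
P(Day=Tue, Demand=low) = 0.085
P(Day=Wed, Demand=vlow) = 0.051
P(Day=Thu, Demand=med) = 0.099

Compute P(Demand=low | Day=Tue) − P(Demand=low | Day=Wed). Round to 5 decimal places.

0.11623

P(Day=Tue) = 0.108 + 0.085 + 0.113 + 0.029 = 0.335; P(Demand=low | Day=Tue) = 0.085/0.335 = 0.253731.
P(Day=Wed) = 0.051 + 0.022 + 0.017 + 0.070 = 0.160; P(Demand=low | Day=Wed) = 0.022/0.160 = 0.137500.
Difference = 0.11623.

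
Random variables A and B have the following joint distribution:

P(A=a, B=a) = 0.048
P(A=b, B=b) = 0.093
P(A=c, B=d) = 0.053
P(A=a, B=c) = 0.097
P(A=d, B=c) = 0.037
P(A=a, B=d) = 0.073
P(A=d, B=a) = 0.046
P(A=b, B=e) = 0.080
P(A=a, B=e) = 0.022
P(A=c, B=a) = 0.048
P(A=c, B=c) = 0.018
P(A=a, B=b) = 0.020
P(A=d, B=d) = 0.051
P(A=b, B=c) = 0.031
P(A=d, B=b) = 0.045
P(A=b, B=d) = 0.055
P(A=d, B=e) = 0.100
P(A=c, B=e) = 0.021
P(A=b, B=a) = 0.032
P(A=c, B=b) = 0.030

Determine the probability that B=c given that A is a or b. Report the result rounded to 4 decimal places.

P(A=a) = 0.048 + 0.020 + 0.097 + 0.073 + 0.022 = 0.260.
P(A=b) = 0.032 + 0.093 + 0.031 + 0.055 + 0.080 = 0.291.
P(A ∈ {a, b}) = 0.260 + 0.291 = 0.551; P(B=c, A ∈ {a, b}) = 0.097 + 0.031 = 0.128.
P(B=c | A ∈ {a, b}) = 0.128/0.551 = 0.2323.

0.2323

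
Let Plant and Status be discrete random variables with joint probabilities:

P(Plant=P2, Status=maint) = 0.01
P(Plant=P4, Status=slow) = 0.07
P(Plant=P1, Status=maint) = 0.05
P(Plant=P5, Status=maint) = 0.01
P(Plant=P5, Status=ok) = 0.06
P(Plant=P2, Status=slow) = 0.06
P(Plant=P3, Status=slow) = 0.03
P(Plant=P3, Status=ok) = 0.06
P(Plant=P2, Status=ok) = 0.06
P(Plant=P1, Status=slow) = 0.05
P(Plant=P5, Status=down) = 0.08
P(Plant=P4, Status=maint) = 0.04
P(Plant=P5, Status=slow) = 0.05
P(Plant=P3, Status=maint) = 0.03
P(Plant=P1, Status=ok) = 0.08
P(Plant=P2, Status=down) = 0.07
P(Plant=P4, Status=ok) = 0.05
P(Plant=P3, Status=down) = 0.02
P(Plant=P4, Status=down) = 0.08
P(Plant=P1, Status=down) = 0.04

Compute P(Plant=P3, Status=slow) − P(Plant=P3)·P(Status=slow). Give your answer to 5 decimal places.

-0.00640

P(Plant=P3) = 0.06 + 0.03 + 0.02 + 0.03 = 0.14.
P(Status=slow) = 0.05 + 0.06 + 0.03 + 0.07 + 0.05 = 0.26.
P(Plant=P3, Status=slow) − P(Plant=P3)P(Status=slow) = 0.03 − 0.14×0.26 = -0.00640.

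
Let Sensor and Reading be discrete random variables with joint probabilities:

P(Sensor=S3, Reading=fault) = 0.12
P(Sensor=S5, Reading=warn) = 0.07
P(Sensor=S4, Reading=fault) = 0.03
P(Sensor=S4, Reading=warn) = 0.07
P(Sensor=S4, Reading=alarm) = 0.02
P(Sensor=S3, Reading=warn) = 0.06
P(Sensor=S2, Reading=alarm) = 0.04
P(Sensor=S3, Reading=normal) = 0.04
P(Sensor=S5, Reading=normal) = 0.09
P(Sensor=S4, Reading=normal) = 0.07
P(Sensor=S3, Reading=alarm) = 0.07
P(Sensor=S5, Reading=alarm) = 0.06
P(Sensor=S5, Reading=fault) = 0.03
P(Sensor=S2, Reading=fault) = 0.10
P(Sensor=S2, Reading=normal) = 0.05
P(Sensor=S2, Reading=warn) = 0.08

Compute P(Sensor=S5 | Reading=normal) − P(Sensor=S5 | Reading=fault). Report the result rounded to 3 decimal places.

P(Reading=normal) = 0.05 + 0.04 + 0.07 + 0.09 = 0.25; P(Sensor=S5 | Reading=normal) = 0.09/0.25 = 0.3600.
P(Reading=fault) = 0.10 + 0.12 + 0.03 + 0.03 = 0.28; P(Sensor=S5 | Reading=fault) = 0.03/0.28 = 0.1071.
Difference = 0.253.

0.253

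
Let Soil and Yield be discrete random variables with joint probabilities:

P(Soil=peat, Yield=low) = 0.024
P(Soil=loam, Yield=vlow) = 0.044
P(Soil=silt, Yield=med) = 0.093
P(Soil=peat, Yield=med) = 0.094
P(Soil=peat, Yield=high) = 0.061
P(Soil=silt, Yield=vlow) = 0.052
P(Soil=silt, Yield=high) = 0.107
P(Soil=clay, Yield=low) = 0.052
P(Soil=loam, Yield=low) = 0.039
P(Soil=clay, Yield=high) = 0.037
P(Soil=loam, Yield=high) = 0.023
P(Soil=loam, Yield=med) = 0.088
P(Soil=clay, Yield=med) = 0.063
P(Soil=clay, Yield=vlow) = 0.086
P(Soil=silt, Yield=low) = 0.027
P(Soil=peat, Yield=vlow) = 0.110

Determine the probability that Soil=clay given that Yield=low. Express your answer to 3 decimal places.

P(Yield=low) = 0.039 + 0.052 + 0.027 + 0.024 = 0.142.
P(Soil=clay | Yield=low) = 0.052/0.142 = 0.366.

0.366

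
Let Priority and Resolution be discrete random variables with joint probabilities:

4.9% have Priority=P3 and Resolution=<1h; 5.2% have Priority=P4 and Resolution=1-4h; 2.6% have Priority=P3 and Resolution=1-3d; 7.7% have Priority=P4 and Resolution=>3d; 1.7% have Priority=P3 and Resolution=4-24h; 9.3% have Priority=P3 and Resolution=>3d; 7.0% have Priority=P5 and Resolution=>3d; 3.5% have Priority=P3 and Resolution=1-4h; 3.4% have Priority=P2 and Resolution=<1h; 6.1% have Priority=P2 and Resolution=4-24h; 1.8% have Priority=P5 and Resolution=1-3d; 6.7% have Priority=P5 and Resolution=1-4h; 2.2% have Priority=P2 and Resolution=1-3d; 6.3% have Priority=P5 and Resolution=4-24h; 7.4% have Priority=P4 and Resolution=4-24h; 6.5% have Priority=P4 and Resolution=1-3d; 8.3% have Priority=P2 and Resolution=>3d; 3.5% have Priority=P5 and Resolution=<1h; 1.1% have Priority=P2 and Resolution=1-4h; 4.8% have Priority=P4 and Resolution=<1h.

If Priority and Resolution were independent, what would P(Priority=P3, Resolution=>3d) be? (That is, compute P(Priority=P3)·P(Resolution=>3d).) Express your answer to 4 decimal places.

P(Priority=P3) = 0.049 + 0.035 + 0.017 + 0.026 + 0.093 = 0.220.
P(Resolution=>3d) = 0.083 + 0.093 + 0.077 + 0.070 = 0.323.
Product: 0.220 × 0.323 = 0.0711.

0.0711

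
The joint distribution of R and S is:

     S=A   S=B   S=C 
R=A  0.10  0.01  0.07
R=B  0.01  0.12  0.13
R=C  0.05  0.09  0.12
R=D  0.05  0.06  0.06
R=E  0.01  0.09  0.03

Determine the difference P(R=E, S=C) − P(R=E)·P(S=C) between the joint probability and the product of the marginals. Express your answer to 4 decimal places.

P(R=E) = 0.01 + 0.09 + 0.03 = 0.13.
P(S=C) = 0.07 + 0.13 + 0.12 + 0.06 + 0.03 = 0.41.
P(R=E, S=C) − P(R=E)P(S=C) = 0.03 − 0.13×0.41 = -0.0233.

-0.0233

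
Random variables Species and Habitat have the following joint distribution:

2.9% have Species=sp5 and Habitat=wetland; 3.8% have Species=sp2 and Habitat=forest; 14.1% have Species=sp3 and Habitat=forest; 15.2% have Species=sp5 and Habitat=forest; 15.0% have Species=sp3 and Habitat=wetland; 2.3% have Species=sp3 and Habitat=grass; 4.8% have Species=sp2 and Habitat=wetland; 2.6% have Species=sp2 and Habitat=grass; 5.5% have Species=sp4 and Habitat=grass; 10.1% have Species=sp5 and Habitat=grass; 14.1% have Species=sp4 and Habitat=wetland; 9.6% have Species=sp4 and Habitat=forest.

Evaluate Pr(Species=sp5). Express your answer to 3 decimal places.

0.282

P(Species=sp5) = 0.152 + 0.101 + 0.029 = 0.282.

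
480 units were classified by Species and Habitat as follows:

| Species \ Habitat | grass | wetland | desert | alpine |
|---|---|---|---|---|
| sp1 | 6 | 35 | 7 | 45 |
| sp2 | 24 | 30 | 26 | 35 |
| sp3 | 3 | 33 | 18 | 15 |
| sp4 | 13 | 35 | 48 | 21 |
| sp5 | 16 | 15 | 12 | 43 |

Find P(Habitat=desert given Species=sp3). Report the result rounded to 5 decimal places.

0.26087

Total with Species=sp3: 3 + 33 + 18 + 15 = 69.
P(Habitat=desert | Species=sp3) = 18/69 = 0.26087.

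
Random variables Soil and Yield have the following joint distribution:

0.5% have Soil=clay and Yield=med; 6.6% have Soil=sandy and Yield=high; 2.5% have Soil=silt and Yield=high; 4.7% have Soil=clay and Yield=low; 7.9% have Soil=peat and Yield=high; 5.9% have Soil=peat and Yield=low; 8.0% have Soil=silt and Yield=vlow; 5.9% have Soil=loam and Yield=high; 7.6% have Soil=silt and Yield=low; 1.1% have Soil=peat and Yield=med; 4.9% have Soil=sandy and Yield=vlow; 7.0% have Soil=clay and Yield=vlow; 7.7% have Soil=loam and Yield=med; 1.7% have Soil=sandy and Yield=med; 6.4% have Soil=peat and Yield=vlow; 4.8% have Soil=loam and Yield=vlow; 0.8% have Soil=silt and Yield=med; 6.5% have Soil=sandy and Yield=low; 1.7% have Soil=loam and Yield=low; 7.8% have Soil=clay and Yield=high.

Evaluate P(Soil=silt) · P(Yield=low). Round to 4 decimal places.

P(Soil=silt) = 0.080 + 0.076 + 0.008 + 0.025 = 0.189.
P(Yield=low) = 0.065 + 0.017 + 0.047 + 0.076 + 0.059 = 0.264.
Product: 0.189 × 0.264 = 0.0499.

0.0499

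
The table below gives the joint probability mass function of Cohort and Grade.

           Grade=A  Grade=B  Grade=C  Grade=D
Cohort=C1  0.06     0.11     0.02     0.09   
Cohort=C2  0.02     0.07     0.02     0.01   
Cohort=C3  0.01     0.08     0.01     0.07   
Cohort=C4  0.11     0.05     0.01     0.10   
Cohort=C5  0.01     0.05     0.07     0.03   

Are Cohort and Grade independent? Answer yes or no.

P(Cohort=C4) = 0.27 and P(Grade=A) = 0.21, so their product is 0.0567, but P(Cohort=C4, Grade=A) = 0.11. Since these differ, Cohort and Grade are not independent.

no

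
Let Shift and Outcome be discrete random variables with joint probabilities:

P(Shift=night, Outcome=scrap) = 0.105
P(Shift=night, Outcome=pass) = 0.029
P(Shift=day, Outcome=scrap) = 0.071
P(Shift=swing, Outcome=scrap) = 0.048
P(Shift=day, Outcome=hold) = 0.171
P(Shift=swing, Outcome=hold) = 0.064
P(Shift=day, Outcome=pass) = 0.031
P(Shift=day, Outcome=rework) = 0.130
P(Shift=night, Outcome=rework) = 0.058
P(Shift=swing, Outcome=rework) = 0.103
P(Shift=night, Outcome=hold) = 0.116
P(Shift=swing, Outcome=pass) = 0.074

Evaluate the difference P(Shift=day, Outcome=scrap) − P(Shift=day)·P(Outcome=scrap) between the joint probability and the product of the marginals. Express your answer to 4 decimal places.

P(Shift=day) = 0.031 + 0.130 + 0.071 + 0.171 = 0.403.
P(Outcome=scrap) = 0.071 + 0.048 + 0.105 = 0.224.
P(Shift=day, Outcome=scrap) − P(Shift=day)P(Outcome=scrap) = 0.071 − 0.403×0.224 = -0.0193.

-0.0193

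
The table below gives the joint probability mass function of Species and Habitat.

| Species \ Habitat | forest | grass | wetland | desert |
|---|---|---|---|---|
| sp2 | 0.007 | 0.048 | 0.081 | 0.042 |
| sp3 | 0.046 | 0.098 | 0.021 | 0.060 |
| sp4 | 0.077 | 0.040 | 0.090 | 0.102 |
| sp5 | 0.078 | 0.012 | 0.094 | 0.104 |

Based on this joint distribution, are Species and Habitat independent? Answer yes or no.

no

P(Species=sp3) = 0.225 and P(Habitat=grass) = 0.198, so their product is 0.04455, but P(Species=sp3, Habitat=grass) = 0.098. Since these differ, Species and Habitat are not independent.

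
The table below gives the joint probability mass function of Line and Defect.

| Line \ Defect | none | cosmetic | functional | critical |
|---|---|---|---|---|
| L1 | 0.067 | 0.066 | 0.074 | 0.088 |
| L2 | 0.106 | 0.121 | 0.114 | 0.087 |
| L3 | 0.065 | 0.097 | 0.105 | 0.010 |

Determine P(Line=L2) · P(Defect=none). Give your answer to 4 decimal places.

0.1019

P(Line=L2) = 0.106 + 0.121 + 0.114 + 0.087 = 0.428.
P(Defect=none) = 0.067 + 0.106 + 0.065 = 0.238.
Product: 0.428 × 0.238 = 0.1019.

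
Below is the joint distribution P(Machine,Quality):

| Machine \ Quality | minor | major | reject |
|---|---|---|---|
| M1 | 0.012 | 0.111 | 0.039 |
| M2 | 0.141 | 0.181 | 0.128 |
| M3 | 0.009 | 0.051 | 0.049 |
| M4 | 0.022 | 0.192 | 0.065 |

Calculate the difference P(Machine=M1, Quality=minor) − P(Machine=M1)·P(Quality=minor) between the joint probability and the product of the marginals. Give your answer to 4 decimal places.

P(Machine=M1) = 0.012 + 0.111 + 0.039 = 0.162.
P(Quality=minor) = 0.012 + 0.141 + 0.009 + 0.022 = 0.184.
P(Machine=M1, Quality=minor) − P(Machine=M1)P(Quality=minor) = 0.012 − 0.162×0.184 = -0.0178.

-0.0178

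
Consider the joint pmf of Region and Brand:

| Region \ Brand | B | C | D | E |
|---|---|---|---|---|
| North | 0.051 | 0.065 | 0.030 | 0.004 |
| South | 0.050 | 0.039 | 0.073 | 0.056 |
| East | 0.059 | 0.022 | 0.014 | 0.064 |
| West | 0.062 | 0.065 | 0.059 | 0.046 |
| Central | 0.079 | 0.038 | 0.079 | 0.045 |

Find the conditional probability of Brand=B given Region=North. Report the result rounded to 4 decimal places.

P(Region=North) = 0.051 + 0.065 + 0.030 + 0.004 = 0.150.
P(Brand=B | Region=North) = 0.051/0.150 = 0.3400.

0.3400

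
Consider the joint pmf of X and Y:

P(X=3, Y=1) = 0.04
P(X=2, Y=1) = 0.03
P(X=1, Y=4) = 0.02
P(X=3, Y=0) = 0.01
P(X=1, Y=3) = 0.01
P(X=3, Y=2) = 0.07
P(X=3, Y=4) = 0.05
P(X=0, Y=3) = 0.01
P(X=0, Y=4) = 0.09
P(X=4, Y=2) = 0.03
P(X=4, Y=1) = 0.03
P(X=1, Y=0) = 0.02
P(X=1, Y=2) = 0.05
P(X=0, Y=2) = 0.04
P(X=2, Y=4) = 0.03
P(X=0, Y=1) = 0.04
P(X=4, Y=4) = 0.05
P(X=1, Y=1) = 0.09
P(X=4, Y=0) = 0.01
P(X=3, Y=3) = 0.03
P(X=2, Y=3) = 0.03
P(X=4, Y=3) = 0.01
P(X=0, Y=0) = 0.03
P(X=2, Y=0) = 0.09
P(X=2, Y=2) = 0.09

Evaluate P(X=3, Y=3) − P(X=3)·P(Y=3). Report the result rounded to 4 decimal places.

P(X=3) = 0.01 + 0.04 + 0.07 + 0.03 + 0.05 = 0.20.
P(Y=3) = 0.01 + 0.01 + 0.03 + 0.03 + 0.01 = 0.09.
P(X=3, Y=3) − P(X=3)P(Y=3) = 0.03 − 0.20×0.09 = 0.0120.

0.0120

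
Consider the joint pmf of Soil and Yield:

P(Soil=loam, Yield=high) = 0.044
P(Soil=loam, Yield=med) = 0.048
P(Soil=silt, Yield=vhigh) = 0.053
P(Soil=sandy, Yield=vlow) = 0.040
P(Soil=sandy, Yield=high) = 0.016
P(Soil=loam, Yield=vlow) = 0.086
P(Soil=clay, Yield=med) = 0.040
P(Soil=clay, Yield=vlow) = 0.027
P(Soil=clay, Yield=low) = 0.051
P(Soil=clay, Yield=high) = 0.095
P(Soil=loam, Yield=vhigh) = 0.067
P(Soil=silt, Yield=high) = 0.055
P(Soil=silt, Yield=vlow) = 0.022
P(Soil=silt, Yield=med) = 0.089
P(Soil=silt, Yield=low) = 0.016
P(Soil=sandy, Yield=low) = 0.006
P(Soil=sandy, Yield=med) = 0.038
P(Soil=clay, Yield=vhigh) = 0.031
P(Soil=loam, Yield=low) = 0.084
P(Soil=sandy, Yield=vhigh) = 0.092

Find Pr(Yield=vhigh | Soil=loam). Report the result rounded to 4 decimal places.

0.2036

P(Soil=loam) = 0.086 + 0.084 + 0.048 + 0.044 + 0.067 = 0.329.
P(Yield=vhigh | Soil=loam) = 0.067/0.329 = 0.2036.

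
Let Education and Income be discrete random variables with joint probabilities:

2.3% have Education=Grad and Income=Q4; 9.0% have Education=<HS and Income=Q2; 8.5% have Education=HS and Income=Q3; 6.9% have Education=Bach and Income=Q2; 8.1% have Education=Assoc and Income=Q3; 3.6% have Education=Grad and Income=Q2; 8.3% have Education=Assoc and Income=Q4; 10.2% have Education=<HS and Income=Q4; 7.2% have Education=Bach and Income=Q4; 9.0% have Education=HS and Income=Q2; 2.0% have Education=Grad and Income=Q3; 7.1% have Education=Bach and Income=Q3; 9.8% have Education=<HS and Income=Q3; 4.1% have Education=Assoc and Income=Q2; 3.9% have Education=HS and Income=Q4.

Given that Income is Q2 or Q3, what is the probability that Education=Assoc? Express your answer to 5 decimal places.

0.17915

P(Income=Q2) = 0.090 + 0.090 + 0.041 + 0.069 + 0.036 = 0.326.
P(Income=Q3) = 0.098 + 0.085 + 0.081 + 0.071 + 0.020 = 0.355.
P(Income ∈ {Q2, Q3}) = 0.326 + 0.355 = 0.681; P(Education=Assoc, Income ∈ {Q2, Q3}) = 0.041 + 0.081 = 0.122.
P(Education=Assoc | Income ∈ {Q2, Q3}) = 0.122/0.681 = 0.17915.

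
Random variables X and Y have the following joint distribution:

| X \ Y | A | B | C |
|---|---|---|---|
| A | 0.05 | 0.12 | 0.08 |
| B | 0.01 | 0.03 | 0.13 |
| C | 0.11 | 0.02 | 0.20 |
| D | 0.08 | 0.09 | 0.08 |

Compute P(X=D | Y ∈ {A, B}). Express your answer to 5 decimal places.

0.33333

P(Y=A) = 0.05 + 0.01 + 0.11 + 0.08 = 0.25.
P(Y=B) = 0.12 + 0.03 + 0.02 + 0.09 = 0.26.
P(Y ∈ {A, B}) = 0.25 + 0.26 = 0.51; P(X=D, Y ∈ {A, B}) = 0.08 + 0.09 = 0.17.
P(X=D | Y ∈ {A, B}) = 0.17/0.51 = 0.33333.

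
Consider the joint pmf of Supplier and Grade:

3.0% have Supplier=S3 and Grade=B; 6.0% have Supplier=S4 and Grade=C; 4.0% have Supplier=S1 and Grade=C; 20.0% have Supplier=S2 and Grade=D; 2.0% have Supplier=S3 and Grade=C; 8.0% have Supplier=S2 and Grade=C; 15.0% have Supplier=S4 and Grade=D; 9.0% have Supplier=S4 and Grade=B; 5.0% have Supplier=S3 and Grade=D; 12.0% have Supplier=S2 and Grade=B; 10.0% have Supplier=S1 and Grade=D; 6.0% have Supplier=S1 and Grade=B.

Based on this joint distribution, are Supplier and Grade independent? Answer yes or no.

yes

Every cell satisfies P(Supplier,Grade) = P(Supplier)·P(Grade). For instance P(Supplier=S3) = 0.100, P(Grade=C) = 0.200, and 0.100×0.200 = 0.020 matches the joint entry. So Supplier and Grade are independent.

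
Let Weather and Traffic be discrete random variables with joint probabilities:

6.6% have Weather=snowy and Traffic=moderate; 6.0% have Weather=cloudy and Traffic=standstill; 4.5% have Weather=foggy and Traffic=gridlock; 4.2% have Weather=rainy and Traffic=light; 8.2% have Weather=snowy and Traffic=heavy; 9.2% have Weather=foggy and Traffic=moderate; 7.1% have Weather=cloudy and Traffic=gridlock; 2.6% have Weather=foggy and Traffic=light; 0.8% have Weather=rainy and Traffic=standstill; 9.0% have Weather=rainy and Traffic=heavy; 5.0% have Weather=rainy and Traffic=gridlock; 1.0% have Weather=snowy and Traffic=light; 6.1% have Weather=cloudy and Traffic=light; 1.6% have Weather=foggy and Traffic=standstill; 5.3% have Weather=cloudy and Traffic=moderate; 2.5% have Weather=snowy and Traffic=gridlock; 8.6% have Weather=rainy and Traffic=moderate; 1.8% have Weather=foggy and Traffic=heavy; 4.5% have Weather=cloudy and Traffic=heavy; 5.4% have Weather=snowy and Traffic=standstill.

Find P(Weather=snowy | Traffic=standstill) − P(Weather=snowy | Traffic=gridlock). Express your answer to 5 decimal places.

0.26041

P(Traffic=standstill) = 0.060 + 0.008 + 0.054 + 0.016 = 0.138; P(Weather=snowy | Traffic=standstill) = 0.054/0.138 = 0.391304.
P(Traffic=gridlock) = 0.071 + 0.050 + 0.025 + 0.045 = 0.191; P(Weather=snowy | Traffic=gridlock) = 0.025/0.191 = 0.130890.
Difference = 0.26041.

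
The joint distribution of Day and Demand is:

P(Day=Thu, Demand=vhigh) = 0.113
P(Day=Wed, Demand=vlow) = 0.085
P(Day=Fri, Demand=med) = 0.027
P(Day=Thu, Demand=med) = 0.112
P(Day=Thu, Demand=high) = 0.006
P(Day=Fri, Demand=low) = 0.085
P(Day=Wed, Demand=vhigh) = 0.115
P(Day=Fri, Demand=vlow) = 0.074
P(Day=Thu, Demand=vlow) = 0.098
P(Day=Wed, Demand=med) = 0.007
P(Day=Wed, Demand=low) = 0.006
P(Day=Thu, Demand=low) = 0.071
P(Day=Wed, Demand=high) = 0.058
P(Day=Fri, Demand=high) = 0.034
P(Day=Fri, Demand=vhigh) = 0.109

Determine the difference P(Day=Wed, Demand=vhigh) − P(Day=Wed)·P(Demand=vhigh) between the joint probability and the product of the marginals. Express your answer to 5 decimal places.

0.02367

P(Day=Wed) = 0.085 + 0.006 + 0.007 + 0.058 + 0.115 = 0.271.
P(Demand=vhigh) = 0.115 + 0.113 + 0.109 = 0.337.
P(Day=Wed, Demand=vhigh) − P(Day=Wed)P(Demand=vhigh) = 0.115 − 0.271×0.337 = 0.02367.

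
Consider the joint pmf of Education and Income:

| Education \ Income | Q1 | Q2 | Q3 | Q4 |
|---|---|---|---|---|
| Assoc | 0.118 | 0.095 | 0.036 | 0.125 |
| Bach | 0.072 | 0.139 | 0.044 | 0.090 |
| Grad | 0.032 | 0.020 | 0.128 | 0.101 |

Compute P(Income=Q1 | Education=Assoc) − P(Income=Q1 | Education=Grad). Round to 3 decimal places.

P(Education=Assoc) = 0.118 + 0.095 + 0.036 + 0.125 = 0.374; P(Income=Q1 | Education=Assoc) = 0.118/0.374 = 0.3155.
P(Education=Grad) = 0.032 + 0.020 + 0.128 + 0.101 = 0.281; P(Income=Q1 | Education=Grad) = 0.032/0.281 = 0.1139.
Difference = 0.202.

0.202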